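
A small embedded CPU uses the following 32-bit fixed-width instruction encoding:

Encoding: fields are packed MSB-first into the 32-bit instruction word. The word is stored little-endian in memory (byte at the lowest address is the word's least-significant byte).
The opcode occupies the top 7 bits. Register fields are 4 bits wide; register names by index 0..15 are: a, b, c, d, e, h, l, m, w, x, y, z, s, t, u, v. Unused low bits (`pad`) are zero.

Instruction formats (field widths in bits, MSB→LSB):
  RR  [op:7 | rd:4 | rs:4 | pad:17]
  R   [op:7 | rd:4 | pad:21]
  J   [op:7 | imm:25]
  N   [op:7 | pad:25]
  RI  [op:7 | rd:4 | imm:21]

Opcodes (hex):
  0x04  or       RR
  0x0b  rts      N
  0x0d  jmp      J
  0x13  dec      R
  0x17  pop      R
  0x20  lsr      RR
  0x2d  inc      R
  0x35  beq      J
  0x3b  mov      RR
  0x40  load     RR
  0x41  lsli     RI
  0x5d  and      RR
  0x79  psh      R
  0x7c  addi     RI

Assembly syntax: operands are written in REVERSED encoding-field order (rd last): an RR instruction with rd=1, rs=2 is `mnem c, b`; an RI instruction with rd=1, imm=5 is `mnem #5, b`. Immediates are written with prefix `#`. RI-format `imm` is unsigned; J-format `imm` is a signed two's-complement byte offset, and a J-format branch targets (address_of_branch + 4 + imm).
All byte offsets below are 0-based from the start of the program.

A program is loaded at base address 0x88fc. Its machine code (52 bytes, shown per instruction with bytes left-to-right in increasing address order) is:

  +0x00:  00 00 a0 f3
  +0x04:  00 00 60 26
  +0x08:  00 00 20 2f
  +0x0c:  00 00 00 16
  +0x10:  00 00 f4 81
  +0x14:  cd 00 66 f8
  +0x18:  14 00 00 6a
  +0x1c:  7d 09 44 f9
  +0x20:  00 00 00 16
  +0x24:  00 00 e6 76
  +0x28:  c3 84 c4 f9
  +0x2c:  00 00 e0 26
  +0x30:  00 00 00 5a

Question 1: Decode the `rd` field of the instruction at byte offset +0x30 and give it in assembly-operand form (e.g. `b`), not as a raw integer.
a

[30] 00 00 00 5a → 0x5a000000
  opcode bits[31:25]=0x2d: inc/R
  rd@[24:21]=0x0 ⇒ a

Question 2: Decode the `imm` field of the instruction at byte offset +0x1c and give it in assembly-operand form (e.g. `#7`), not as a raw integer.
off 0x1c: read 7d 09 44 f9 as little → 0xf944097d
  opcode bits[31:25]=0x7c: addi/RI
  rd: (w>>21)&0xf=0xa → y
  imm: (w>>0)&0x1fffff=0x4097d → #264573

#264573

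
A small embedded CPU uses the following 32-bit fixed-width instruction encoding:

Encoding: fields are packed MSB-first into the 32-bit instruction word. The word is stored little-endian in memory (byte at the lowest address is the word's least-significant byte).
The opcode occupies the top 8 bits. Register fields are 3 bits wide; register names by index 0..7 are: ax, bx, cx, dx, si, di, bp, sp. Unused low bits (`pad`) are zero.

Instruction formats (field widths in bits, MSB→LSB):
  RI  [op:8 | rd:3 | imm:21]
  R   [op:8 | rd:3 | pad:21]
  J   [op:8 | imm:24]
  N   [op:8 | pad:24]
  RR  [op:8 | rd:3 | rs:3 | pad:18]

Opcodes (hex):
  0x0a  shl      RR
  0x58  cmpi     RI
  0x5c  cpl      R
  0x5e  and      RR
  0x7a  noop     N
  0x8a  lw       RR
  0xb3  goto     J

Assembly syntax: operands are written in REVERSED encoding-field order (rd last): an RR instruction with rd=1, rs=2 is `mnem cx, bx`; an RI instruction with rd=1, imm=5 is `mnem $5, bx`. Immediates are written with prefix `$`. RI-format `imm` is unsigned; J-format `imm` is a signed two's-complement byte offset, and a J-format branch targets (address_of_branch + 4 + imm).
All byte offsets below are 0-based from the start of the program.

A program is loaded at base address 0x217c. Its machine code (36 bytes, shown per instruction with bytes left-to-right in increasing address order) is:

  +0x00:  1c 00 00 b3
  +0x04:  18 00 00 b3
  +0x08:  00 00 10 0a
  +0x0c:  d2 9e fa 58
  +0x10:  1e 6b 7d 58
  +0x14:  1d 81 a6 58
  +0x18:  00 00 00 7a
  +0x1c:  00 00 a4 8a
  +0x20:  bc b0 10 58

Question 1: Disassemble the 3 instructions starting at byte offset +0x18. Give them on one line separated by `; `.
@+18  little-endian(00 00 00 7a) = 0x7a000000
  op=0x7a000000>>24=0x7a ⇒ noop (N)
@+1c  little-endian(00 00 a4 8a) = 0x8aa40000
  op=0x8aa40000>>24=0x8a ⇒ lw (RR)
  [23:21] rd=5 = di
  [20:18] rs=1 = bx
@+20  little-endian(bc b0 10 58) = 0x5810b0bc
  op=0x5810b0bc>>24=0x58 ⇒ cmpi (RI)
  [23:21] rd=0 = ax
  [20:0] imm=1093820 = $1093820

noop; lw bx, di; cmpi $1093820, ax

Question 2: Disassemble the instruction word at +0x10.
cmpi $1927966, dx

@+10  little-endian(1e 6b 7d 58) = 0x587d6b1e
  op=0x587d6b1e>>24=0x58 ⇒ cmpi (RI)
  [23:21] rd=3 = dx
  [20:0] imm=1927966 = $1927966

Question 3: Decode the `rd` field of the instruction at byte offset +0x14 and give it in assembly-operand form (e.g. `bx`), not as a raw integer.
off 0x14: read 1d 81 a6 58 as little → 0x58a6811d
  opcode bits[31:24]=0x58: cmpi/RI
  rd: (w>>21)&0x7=0x5 → di
  imm: (w>>0)&0x1fffff=0x6811d → $426269

di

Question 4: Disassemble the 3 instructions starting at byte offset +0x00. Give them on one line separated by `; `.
goto $28; goto $24; shl si, ax

[00] 1c 00 00 b3 → 0xb300001c
  opcode bits[31:24]=0xb3: goto/J
  imm: (w>>0)&0xffffff=0x1c → $28
[04] 18 00 00 b3 → 0xb3000018
  opcode bits[31:24]=0xb3: goto/J
  imm: (w>>0)&0xffffff=0x18 → $24
[08] 00 00 10 0a → 0x0a100000
  opcode bits[31:24]=0xa: shl/RR
  rd: (w>>21)&0x7=0x0 → ax
  rs: (w>>18)&0x7=0x4 → si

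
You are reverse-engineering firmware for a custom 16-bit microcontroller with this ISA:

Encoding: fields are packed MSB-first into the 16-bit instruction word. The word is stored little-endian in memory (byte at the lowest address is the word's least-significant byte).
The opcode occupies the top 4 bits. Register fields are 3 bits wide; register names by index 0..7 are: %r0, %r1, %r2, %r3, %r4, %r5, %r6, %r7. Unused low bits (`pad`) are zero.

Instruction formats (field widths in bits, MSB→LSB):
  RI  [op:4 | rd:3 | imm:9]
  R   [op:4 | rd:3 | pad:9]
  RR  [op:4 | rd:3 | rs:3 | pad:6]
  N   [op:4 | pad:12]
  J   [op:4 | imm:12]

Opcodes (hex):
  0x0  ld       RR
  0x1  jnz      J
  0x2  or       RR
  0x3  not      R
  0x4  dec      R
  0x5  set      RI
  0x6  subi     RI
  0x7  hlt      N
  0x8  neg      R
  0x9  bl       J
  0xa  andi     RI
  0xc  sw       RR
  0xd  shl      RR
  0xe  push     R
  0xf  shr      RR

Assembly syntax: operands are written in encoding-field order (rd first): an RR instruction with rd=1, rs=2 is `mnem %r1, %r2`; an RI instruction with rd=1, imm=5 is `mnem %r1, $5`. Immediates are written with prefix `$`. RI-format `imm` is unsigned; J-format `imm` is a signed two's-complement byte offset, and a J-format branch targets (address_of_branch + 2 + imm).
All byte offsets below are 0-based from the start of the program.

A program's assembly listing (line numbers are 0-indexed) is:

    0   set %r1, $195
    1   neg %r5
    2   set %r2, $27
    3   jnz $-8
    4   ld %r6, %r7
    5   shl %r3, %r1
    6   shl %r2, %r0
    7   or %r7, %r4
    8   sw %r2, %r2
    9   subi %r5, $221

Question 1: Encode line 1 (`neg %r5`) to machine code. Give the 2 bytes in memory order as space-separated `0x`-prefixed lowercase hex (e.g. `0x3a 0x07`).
0x00 0x8a

line 1 (neg): pack op=0x8:4|rd=5:3|pad=0:9 = 0x8a00; little→ 00 8a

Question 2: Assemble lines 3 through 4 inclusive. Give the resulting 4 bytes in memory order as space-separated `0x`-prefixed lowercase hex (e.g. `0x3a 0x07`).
3. jnz fields op=0x1:4|imm=-8:12 → word 1ff8h → f8 1f
4. ld fields op=0x0:4|rd=6:3|rs=7:3|pad=0:6 → word 0dc0h → c0 0d

0xf8 0x1f 0xc0 0x0d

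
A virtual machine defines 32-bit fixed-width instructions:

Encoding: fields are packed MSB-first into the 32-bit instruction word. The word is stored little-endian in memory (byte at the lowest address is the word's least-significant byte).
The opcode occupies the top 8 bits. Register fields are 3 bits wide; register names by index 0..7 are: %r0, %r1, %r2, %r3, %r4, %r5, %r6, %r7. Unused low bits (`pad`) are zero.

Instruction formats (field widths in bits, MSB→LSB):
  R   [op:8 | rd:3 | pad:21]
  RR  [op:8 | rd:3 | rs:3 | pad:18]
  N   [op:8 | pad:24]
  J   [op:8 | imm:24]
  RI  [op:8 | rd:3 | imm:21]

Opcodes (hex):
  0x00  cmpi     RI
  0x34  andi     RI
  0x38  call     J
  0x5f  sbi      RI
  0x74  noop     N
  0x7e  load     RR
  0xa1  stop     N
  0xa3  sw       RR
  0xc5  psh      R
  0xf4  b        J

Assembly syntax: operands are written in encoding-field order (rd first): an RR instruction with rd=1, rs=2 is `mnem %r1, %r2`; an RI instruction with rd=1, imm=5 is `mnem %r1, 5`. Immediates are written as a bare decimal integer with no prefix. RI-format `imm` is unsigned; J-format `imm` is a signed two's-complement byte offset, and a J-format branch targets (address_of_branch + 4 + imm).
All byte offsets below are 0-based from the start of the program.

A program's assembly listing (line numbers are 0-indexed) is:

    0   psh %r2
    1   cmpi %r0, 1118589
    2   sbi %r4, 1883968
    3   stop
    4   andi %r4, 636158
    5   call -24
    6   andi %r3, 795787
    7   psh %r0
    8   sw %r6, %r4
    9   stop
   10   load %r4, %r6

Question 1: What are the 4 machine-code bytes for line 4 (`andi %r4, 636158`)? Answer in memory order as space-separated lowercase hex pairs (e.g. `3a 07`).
fe b4 89 34

line 4 (andi): pack op=0x34:8|rd=4:3|imm=636158:21 = 0x3489b4fe; little→ fe b4 89 34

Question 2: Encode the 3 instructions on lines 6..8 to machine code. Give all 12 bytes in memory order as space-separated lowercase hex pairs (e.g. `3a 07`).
8b 24 6c 34 00 00 00 c5 00 00 d0 a3

L6: andi op=0x34:8|rd=3:3|imm=795787:21 ⇒ 0x346c248b ⇒ little 8b 24 6c 34
L7: psh op=0xc5:8|rd=0:3|pad=0:21 ⇒ 0xc5000000 ⇒ little 00 00 00 c5
L8: sw op=0xa3:8|rd=6:3|rs=4:3|pad=0:18 ⇒ 0xa3d00000 ⇒ little 00 00 d0 a3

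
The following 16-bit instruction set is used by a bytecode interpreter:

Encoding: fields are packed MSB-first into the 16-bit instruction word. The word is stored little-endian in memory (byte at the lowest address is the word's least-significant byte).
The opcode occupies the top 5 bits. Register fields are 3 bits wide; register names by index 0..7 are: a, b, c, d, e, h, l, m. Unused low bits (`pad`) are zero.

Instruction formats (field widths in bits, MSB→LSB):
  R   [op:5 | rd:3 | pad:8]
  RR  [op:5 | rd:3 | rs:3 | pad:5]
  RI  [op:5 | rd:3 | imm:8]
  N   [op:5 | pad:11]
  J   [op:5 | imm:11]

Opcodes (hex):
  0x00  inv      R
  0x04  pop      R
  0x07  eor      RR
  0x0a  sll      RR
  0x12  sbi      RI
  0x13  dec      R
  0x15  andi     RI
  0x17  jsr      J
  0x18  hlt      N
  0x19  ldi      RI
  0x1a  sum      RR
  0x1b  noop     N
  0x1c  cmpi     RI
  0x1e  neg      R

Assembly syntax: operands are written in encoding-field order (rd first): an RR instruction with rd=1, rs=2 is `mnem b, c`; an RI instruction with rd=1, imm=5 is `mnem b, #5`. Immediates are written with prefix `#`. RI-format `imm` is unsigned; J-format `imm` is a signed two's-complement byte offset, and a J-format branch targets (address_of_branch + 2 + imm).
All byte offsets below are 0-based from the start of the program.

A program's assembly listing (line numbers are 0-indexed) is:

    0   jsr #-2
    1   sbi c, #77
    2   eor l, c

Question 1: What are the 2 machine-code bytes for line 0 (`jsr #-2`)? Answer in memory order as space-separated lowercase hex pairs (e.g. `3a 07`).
line 0 (jsr): pack op=0x17:5|imm=-2:11 = 0xbffe; little→ fe bf

fe bf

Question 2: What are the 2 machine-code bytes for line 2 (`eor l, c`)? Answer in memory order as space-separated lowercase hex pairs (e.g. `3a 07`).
40 3e

line 2 (eor): pack op=0x7:5|rd=6:3|rs=2:3|pad=0:5 = 0x3e40; little→ 40 3e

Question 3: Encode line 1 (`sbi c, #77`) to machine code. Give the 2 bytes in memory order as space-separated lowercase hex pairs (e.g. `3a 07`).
line 1 (sbi): pack op=0x12:5|rd=2:3|imm=77:8 = 0x924d; little→ 4d 92

4d 92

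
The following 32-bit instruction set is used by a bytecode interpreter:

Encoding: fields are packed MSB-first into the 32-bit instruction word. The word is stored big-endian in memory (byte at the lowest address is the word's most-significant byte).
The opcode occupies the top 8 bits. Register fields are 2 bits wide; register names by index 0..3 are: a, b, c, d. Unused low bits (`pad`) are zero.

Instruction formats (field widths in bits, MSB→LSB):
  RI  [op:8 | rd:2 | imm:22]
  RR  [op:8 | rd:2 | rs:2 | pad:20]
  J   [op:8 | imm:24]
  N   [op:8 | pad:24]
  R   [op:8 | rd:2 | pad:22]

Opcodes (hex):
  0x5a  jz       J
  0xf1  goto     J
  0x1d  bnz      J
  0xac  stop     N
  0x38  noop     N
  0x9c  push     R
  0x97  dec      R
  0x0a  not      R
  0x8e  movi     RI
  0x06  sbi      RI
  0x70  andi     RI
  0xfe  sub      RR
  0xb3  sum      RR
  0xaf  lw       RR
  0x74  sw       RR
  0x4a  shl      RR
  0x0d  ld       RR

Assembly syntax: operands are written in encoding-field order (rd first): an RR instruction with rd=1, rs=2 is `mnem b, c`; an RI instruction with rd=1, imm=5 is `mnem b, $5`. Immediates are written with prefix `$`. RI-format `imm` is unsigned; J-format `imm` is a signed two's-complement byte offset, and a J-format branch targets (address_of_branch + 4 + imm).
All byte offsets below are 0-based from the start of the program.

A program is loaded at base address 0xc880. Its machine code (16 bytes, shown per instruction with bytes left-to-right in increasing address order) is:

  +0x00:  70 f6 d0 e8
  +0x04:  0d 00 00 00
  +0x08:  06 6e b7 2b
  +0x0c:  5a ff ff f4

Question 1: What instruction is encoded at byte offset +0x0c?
jz $-12

[0c] 5a ff ff f4 → 0x5afffff4
  top 8b → 0x5a → jz [J]
  imm@[23:0]=0xfffff4 (s24→-12) ⇒ $-12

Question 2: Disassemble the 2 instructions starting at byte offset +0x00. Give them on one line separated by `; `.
+0x00: 70 f6 d0 e8 ⇒ word 0x70f6d0e8 (big)
  op=0x70f6d0e8>>24=0x70 ⇒ andi (RI)
  [23:22] rd=3 = d
  [21:0] imm=3592424 = $3592424
+0x04: 0d 00 00 00 ⇒ word 0x0d000000 (big)
  op=0x0d000000>>24=0xd ⇒ ld (RR)
  [23:22] rd=0 = a
  [21:20] rs=0 = a

andi d, $3592424; ld a, a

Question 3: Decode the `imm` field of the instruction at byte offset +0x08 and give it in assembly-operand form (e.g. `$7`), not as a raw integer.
+0x08: 06 6e b7 2b ⇒ word 0x066eb72b (big)
  opcode bits[31:24]=0x6: sbi/RI
  [23:22] rd=1 = b
  [21:0] imm=3061547 = $3061547

$3061547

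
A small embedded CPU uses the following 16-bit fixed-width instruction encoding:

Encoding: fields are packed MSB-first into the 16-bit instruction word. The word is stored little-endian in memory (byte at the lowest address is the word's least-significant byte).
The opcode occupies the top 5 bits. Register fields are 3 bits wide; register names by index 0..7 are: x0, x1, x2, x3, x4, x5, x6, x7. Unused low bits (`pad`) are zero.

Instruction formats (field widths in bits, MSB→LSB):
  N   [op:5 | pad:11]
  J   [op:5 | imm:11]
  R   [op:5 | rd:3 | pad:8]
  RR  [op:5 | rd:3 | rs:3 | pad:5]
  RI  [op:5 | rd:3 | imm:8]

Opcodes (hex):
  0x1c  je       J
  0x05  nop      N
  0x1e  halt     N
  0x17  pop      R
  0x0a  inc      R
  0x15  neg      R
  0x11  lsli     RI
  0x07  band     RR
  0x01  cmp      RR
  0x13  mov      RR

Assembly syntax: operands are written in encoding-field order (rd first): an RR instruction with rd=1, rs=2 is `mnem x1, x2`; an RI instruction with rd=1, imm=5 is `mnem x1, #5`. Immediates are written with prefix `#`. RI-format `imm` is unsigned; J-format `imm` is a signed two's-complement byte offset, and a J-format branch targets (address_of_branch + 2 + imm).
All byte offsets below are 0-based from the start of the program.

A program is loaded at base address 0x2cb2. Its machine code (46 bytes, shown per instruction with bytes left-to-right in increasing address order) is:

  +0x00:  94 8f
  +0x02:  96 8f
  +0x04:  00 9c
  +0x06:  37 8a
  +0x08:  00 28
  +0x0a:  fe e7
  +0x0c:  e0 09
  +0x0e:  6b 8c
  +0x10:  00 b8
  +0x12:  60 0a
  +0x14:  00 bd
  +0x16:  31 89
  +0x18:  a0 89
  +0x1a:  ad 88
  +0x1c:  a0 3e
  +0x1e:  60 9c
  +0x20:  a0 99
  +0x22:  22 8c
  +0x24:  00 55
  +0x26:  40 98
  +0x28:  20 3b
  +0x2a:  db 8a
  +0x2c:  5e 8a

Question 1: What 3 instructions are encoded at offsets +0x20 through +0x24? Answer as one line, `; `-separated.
+0x20: a0 99 ⇒ word 0x99a0 (little)
  top 5b → 0x13 → mov [RR]
  rd: (w>>8)&0x7=0x1 → x1
  rs: (w>>5)&0x7=0x5 → x5
+0x22: 22 8c ⇒ word 0x8c22 (little)
  top 5b → 0x11 → lsli [RI]
  rd: (w>>8)&0x7=0x4 → x4
  imm: (w>>0)&0xff=0x22 → #34
+0x24: 00 55 ⇒ word 0x5500 (little)
  top 5b → 0xa → inc [R]
  rd: (w>>8)&0x7=0x5 → x5

mov x1, x5; lsli x4, #34; inc x5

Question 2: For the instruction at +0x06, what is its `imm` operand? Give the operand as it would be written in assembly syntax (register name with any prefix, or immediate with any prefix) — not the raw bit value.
@+06  little-endian(37 8a) = 0x8a37
  opcode bits[15:11]=0x11: lsli/RI
  rd@[10:8]=0x2 ⇒ x2
  imm@[7:0]=0x37 ⇒ #55

#55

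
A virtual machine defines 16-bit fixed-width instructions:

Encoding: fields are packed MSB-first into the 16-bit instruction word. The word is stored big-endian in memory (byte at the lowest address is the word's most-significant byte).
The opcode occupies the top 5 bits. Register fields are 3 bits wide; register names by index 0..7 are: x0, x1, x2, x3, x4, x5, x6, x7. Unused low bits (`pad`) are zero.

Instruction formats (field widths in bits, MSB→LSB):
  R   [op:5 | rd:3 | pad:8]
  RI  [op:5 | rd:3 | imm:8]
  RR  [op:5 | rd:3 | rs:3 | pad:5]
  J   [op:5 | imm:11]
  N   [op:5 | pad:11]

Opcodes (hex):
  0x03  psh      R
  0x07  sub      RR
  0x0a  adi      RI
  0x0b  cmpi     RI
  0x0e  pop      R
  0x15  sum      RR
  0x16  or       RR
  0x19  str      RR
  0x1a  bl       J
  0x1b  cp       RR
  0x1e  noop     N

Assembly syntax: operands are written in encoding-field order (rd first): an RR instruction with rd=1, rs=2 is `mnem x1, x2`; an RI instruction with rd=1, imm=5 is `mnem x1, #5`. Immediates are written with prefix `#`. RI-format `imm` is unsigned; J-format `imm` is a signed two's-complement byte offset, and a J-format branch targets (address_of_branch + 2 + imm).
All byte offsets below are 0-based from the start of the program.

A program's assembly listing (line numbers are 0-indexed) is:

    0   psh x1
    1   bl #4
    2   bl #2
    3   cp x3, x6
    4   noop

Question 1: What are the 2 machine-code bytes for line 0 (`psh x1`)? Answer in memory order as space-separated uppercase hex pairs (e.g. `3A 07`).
19 00

L0: psh op=0x3:5|rd=1:3|pad=0:8 ⇒ 0x1900 ⇒ big 19 00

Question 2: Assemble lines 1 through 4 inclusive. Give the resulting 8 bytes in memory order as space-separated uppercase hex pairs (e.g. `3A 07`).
L1: bl op=0x1a:5|imm=4:11 ⇒ 0xd004 ⇒ big d0 04
L2: bl op=0x1a:5|imm=2:11 ⇒ 0xd002 ⇒ big d0 02
L3: cp op=0x1b:5|rd=3:3|rs=6:3|pad=0:5 ⇒ 0xdbc0 ⇒ big db c0
L4: noop op=0x1e:5|pad=0:11 ⇒ 0xf000 ⇒ big f0 00

D0 04 D0 02 DB C0 F0 00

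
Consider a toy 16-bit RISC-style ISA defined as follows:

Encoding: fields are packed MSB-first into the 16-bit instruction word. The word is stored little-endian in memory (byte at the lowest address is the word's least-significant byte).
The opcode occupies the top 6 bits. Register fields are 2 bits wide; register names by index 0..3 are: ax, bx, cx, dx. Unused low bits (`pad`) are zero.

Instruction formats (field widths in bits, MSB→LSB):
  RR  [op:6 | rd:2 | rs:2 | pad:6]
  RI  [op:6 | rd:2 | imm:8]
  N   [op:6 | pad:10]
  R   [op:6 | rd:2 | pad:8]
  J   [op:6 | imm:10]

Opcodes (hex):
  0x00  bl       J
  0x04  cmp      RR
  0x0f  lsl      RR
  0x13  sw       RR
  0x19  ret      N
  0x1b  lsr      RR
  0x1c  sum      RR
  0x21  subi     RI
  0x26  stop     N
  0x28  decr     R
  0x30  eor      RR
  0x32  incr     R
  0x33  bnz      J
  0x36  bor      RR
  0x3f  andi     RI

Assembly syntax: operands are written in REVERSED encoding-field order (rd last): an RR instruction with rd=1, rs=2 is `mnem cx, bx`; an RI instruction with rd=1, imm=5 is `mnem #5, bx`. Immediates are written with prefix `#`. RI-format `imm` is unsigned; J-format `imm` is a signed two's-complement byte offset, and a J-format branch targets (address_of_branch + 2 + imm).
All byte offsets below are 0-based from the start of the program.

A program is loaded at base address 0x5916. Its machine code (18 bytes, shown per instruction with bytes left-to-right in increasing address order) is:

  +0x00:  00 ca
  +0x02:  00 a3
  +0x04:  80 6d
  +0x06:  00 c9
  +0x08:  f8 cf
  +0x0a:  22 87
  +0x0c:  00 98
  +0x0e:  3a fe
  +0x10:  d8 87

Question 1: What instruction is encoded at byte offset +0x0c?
@+0c  little-endian(00 98) = 0x9800
  op=0x9800>>10=0x26 ⇒ stop (N)

stop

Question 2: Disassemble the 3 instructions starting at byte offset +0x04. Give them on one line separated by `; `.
lsr cx, bx; incr bx; bnz #-8

[04] 80 6d → 0x6d80
  top 6b → 0x1b → lsr [RR]
  rd@[9:8]=0x1 ⇒ bx
  rs@[7:6]=0x2 ⇒ cx
[06] 00 c9 → 0xc900
  top 6b → 0x32 → incr [R]
  rd@[9:8]=0x1 ⇒ bx
[08] f8 cf → 0xcff8
  top 6b → 0x33 → bnz [J]
  imm@[9:0]=0x3f8 (s10→-8) ⇒ #-8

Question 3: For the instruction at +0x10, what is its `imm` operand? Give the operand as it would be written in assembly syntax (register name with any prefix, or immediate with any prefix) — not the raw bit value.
#216

off 0x10: read d8 87 as little → 0x87d8
  op=0x87d8>>10=0x21 ⇒ subi (RI)
  rd: (w>>8)&0x3=0x3 → dx
  imm: (w>>0)&0xff=0xd8 → #216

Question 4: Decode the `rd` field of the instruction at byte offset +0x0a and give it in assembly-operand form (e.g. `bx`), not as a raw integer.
dx

off 0x0a: read 22 87 as little → 0x8722
  top 6b → 0x21 → subi [RI]
  rd: (w>>8)&0x3=0x3 → dx
  imm: (w>>0)&0xff=0x22 → #34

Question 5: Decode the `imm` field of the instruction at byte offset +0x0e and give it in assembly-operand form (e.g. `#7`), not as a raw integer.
#58

[0e] 3a fe → 0xfe3a
  op=0xfe3a>>10=0x3f ⇒ andi (RI)
  [9:8] rd=2 = cx
  [7:0] imm=58 = #58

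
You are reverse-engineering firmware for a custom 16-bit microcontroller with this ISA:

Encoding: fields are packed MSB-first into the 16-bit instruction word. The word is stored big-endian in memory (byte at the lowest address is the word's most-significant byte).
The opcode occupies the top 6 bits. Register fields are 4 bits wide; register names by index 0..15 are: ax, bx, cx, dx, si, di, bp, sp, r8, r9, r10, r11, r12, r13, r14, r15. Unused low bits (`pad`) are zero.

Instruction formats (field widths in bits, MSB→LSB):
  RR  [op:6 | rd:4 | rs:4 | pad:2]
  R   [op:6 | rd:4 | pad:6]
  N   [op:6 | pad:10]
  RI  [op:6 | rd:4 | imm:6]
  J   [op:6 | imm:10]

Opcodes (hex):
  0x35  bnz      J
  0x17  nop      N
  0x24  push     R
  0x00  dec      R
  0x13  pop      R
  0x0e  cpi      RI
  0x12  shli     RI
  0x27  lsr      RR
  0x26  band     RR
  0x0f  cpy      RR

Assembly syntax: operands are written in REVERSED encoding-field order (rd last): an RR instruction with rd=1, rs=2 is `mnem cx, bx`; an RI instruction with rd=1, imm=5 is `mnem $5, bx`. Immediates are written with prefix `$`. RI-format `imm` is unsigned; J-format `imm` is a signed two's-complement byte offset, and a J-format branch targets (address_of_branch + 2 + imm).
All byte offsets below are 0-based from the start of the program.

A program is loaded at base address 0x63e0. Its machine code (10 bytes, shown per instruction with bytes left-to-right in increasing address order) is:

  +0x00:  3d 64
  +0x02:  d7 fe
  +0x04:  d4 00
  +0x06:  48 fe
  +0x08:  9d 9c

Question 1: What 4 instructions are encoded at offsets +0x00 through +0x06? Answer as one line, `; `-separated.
cpy r9, di; bnz $-2; bnz $0; shli $62, dx

@+00  big-endian(3d 64) = 0x3d64
  opcode bits[15:10]=0xf: cpy/RR
  rd: (w>>6)&0xf=0x5 → di
  rs: (w>>2)&0xf=0x9 → r9
@+02  big-endian(d7 fe) = 0xd7fe
  opcode bits[15:10]=0x35: bnz/J
  imm: (w>>0)&0x3ff=0x3fe (s10→-2) → $-2
@+04  big-endian(d4 00) = 0xd400
  opcode bits[15:10]=0x35: bnz/J
  imm: (w>>0)&0x3ff=0x0 → $0
@+06  big-endian(48 fe) = 0x48fe
  opcode bits[15:10]=0x12: shli/RI
  rd: (w>>6)&0xf=0x3 → dx
  imm: (w>>0)&0x3f=0x3e → $62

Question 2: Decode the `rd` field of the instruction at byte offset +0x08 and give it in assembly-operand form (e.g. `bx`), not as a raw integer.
[08] 9d 9c → 0x9d9c
  top 6b → 0x27 → lsr [RR]
  rd: (w>>6)&0xf=0x6 → bp
  rs: (w>>2)&0xf=0x7 → sp

bp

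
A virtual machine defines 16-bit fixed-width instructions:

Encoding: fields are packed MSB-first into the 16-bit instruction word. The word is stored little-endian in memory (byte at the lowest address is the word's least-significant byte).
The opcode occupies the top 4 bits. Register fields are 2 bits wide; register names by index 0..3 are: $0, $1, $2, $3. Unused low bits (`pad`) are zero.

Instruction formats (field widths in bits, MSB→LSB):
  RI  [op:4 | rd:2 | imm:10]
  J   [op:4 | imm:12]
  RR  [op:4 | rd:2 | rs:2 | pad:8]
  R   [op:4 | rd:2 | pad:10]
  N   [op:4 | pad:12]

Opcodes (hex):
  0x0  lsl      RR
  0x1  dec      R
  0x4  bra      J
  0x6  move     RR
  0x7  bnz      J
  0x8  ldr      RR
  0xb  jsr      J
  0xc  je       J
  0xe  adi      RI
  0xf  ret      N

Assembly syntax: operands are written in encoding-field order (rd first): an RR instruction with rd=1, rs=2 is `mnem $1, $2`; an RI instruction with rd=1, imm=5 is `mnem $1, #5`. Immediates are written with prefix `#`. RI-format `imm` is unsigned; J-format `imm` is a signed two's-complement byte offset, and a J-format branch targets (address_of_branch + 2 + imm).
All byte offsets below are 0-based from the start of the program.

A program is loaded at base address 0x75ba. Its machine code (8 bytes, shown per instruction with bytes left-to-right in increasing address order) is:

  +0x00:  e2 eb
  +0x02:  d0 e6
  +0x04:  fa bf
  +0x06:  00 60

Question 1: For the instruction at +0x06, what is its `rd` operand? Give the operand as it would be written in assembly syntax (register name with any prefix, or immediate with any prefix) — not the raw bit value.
$0

[06] 00 60 → 0x6000
  opcode bits[15:12]=0x6: move/RR
  [11:10] rd=0 = $0
  [9:8] rs=0 = $0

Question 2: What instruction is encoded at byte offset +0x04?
@+04  little-endian(fa bf) = 0xbffa
  top 4b → 0xb → jsr [J]
  imm: (w>>0)&0xfff=0xffa (s12→-6) → #-6

jsr #-6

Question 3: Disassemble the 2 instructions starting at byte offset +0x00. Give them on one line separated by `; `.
adi $2, #994; adi $1, #720

[00] e2 eb → 0xebe2
  op=0xebe2>>12=0xe ⇒ adi (RI)
  rd@[11:10]=0x2 ⇒ $2
  imm@[9:0]=0x3e2 ⇒ #994
[02] d0 e6 → 0xe6d0
  op=0xe6d0>>12=0xe ⇒ adi (RI)
  rd@[11:10]=0x1 ⇒ $1
  imm@[9:0]=0x2d0 ⇒ #720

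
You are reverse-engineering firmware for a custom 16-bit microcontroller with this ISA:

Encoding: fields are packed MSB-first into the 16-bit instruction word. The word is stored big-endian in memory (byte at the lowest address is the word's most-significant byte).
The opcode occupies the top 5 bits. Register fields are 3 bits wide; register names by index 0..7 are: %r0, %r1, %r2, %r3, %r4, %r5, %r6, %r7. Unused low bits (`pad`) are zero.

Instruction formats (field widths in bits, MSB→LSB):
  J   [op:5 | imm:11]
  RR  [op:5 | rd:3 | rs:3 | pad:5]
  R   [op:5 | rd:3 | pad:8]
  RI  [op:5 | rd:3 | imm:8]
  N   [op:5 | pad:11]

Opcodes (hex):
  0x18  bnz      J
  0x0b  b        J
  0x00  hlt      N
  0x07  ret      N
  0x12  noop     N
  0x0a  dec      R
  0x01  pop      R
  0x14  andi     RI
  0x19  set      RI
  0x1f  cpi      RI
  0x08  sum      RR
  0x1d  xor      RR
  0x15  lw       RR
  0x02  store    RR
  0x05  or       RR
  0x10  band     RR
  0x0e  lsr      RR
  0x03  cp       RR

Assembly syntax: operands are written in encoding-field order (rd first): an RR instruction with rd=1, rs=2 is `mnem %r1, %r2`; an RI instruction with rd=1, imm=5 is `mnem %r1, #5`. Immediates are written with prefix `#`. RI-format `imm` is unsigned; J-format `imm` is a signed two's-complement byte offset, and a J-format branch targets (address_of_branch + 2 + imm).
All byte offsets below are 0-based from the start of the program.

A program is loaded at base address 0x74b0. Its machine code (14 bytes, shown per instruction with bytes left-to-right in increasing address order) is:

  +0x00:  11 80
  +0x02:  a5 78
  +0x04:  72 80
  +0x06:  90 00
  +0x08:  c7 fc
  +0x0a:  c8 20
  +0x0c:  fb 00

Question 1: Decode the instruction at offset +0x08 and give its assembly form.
@+08  big-endian(c7 fc) = 0xc7fc
  top 5b → 0x18 → bnz [J]
  [10:0] imm=2044 (s11→-4) = #-4

bnz #-4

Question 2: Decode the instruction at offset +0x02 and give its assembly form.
andi %r5, #120

[02] a5 78 → 0xa578
  top 5b → 0x14 → andi [RI]
  rd: (w>>8)&0x7=0x5 → %r5
  imm: (w>>0)&0xff=0x78 → #120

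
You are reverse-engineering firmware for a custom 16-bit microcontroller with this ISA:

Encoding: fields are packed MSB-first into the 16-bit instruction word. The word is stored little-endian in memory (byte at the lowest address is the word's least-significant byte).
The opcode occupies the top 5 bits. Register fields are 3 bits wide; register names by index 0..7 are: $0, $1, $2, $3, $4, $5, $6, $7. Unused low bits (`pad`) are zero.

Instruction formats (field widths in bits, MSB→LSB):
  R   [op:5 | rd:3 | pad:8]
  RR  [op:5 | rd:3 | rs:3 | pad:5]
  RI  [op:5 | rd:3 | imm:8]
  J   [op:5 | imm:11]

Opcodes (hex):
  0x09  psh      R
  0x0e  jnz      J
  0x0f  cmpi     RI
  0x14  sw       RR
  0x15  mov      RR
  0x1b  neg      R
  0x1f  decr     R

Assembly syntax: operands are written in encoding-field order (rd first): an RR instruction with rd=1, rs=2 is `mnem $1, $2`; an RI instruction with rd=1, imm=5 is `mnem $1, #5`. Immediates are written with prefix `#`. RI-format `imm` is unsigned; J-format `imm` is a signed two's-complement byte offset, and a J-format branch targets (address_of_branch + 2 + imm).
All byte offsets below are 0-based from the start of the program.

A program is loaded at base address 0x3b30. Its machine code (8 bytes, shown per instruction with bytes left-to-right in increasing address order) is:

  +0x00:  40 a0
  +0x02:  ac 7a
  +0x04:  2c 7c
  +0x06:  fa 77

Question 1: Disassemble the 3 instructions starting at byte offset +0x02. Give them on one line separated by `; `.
cmpi $2, #172; cmpi $4, #44; jnz #-6

[02] ac 7a → 0x7aac
  op=0x7aac>>11=0xf ⇒ cmpi (RI)
  [10:8] rd=2 = $2
  [7:0] imm=172 = #172
[04] 2c 7c → 0x7c2c
  op=0x7c2c>>11=0xf ⇒ cmpi (RI)
  [10:8] rd=4 = $4
  [7:0] imm=44 = #44
[06] fa 77 → 0x77fa
  op=0x77fa>>11=0xe ⇒ jnz (J)
  [10:0] imm=2042 (s11→-6) = #-6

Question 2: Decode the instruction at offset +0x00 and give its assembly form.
[00] 40 a0 → 0xa040
  opcode bits[15:11]=0x14: sw/RR
  rd: (w>>8)&0x7=0x0 → $0
  rs: (w>>5)&0x7=0x2 → $2

sw $0, $2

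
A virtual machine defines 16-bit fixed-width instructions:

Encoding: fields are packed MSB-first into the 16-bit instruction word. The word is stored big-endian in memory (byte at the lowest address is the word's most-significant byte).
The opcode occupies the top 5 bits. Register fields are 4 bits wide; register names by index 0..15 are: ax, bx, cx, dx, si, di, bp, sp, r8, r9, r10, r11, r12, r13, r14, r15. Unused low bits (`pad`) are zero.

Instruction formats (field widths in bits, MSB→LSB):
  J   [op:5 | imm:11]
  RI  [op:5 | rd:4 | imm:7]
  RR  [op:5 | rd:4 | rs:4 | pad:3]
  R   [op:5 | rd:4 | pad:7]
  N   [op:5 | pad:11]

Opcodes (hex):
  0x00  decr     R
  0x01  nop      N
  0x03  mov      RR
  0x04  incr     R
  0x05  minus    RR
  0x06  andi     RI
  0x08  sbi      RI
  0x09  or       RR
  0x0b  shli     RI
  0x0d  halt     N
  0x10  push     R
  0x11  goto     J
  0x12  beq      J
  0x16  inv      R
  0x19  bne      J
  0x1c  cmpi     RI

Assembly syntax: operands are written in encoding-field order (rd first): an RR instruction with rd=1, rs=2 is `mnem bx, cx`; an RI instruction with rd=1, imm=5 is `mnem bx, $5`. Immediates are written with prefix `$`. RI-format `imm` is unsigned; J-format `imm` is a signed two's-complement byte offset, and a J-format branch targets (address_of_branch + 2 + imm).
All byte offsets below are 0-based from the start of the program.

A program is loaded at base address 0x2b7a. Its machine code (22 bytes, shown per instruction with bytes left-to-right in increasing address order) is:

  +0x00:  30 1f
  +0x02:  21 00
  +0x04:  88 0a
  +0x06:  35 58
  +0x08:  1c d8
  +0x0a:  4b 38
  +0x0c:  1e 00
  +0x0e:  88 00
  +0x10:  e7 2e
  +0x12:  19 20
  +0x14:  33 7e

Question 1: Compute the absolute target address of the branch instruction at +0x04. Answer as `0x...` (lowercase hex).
0x2b8a

[04] 88 0a → 0x880a
  op=0x880a>>11=0x11 ⇒ goto (J)
  imm: (w>>0)&0x7ff=0xa → $10
  target = base 0x2b7a + off 0x04 + 2 + imm 10 = 0x2b8a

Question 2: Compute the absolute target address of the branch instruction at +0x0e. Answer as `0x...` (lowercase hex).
+0x0e: 88 00 ⇒ word 0x8800 (big)
  opcode bits[15:11]=0x11: goto/J
  imm@[10:0]=0x0 ⇒ $0
  target = base 0x2b7a + off 0x0e + 2 + imm 0 = 0x2b8a

0x2b8a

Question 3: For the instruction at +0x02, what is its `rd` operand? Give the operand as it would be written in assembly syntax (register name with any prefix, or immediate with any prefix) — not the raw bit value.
cx

off 0x02: read 21 00 as big → 0x2100
  opcode bits[15:11]=0x4: incr/R
  rd@[10:7]=0x2 ⇒ cx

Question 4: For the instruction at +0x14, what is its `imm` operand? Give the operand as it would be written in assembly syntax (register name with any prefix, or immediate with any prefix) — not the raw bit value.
off 0x14: read 33 7e as big → 0x337e
  top 5b → 0x6 → andi [RI]
  rd: (w>>7)&0xf=0x6 → bp
  imm: (w>>0)&0x7f=0x7e → $126

$126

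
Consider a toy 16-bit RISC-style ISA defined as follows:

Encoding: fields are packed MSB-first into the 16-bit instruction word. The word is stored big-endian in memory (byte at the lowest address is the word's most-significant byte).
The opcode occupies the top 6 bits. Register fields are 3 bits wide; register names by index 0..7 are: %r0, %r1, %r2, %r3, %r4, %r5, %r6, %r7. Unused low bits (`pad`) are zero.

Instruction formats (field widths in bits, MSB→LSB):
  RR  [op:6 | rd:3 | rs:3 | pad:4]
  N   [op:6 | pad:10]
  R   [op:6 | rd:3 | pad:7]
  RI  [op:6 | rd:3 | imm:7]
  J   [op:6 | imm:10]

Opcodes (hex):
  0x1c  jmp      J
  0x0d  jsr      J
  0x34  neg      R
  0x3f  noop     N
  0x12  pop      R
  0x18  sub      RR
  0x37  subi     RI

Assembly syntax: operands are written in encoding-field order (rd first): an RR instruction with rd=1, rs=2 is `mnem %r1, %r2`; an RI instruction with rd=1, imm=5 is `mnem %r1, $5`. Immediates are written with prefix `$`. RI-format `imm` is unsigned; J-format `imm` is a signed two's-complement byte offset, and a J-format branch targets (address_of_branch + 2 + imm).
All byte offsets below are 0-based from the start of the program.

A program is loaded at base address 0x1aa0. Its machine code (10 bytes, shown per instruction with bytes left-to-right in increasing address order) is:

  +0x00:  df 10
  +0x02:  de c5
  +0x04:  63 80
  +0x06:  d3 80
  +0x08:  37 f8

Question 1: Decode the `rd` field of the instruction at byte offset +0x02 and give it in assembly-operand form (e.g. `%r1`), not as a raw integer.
off 0x02: read de c5 as big → 0xdec5
  opcode bits[15:10]=0x37: subi/RI
  rd@[9:7]=0x5 ⇒ %r5
  imm@[6:0]=0x45 ⇒ $69

%r5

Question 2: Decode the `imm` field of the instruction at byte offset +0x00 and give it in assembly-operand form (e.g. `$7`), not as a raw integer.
+0x00: df 10 ⇒ word 0xdf10 (big)
  op=0xdf10>>10=0x37 ⇒ subi (RI)
  [9:7] rd=6 = %r6
  [6:0] imm=16 = $16

$16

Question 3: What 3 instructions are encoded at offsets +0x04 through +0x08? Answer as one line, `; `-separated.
sub %r7, %r0; neg %r7; jsr $-8

@+04  big-endian(63 80) = 0x6380
  top 6b → 0x18 → sub [RR]
  rd: (w>>7)&0x7=0x7 → %r7
  rs: (w>>4)&0x7=0x0 → %r0
@+06  big-endian(d3 80) = 0xd380
  top 6b → 0x34 → neg [R]
  rd: (w>>7)&0x7=0x7 → %r7
@+08  big-endian(37 f8) = 0x37f8
  top 6b → 0xd → jsr [J]
  imm: (w>>0)&0x3ff=0x3f8 (s10→-8) → $-8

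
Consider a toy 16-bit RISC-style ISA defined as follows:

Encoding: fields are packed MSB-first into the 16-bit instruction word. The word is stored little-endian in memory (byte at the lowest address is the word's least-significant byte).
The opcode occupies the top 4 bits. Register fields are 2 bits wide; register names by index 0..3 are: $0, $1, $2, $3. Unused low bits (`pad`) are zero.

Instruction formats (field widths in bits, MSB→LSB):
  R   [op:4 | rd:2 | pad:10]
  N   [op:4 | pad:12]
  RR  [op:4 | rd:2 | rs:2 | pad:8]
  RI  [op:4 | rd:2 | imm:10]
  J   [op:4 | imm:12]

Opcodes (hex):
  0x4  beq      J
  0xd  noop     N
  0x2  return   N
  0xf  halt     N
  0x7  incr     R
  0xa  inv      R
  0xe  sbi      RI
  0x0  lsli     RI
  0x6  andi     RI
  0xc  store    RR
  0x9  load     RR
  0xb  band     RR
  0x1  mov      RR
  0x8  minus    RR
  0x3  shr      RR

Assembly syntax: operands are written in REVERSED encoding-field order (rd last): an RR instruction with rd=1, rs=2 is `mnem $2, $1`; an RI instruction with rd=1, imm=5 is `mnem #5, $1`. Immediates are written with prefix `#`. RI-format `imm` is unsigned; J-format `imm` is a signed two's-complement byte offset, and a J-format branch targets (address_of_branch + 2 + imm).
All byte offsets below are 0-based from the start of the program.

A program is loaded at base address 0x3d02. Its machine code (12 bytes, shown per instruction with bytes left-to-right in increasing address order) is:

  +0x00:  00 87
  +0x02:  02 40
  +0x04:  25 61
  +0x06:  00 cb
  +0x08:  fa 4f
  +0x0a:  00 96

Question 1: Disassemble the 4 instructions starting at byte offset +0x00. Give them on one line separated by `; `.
minus $3, $1; beq #2; andi #293, $0; store $3, $2

[00] 00 87 → 0x8700
  opcode bits[15:12]=0x8: minus/RR
  rd: (w>>10)&0x3=0x1 → $1
  rs: (w>>8)&0x3=0x3 → $3
[02] 02 40 → 0x4002
  opcode bits[15:12]=0x4: beq/J
  imm: (w>>0)&0xfff=0x2 → #2
[04] 25 61 → 0x6125
  opcode bits[15:12]=0x6: andi/RI
  rd: (w>>10)&0x3=0x0 → $0
  imm: (w>>0)&0x3ff=0x125 → #293
[06] 00 cb → 0xcb00
  opcode bits[15:12]=0xc: store/RR
  rd: (w>>10)&0x3=0x2 → $2
  rs: (w>>8)&0x3=0x3 → $3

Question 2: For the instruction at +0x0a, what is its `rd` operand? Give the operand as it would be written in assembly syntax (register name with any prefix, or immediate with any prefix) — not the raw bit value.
$1

off 0x0a: read 00 96 as little → 0x9600
  op=0x9600>>12=0x9 ⇒ load (RR)
  rd: (w>>10)&0x3=0x1 → $1
  rs: (w>>8)&0x3=0x2 → $2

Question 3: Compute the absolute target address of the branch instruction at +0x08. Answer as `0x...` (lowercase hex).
[08] fa 4f → 0x4ffa
  opcode bits[15:12]=0x4: beq/J
  imm: (w>>0)&0xfff=0xffa (s12→-6) → #-6
  target = base 0x3d02 + off 0x08 + 2 + imm -6 = 0x3d06

0x3d06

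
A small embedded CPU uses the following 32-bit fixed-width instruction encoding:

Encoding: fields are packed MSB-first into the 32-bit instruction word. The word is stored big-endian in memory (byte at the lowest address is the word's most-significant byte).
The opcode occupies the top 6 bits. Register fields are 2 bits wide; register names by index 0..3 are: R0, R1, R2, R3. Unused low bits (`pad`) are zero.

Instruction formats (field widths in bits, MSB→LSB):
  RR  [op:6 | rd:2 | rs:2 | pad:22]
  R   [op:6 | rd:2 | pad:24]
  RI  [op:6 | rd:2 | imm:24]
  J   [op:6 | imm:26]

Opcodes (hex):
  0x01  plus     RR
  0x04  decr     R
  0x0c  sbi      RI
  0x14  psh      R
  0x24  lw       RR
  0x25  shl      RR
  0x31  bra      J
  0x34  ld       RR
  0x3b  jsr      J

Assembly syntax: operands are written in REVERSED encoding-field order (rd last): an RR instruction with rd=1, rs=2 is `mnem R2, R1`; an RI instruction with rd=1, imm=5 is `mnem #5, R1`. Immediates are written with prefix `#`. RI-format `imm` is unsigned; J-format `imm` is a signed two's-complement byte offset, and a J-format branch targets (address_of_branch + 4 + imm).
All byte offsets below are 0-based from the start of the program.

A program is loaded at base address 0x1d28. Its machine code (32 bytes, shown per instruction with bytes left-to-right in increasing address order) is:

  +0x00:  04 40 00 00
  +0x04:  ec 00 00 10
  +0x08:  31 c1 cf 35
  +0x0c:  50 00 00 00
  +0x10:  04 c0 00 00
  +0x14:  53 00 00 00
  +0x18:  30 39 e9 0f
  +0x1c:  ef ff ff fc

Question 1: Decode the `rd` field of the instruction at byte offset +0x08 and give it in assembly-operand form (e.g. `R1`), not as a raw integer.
R1

off 0x08: read 31 c1 cf 35 as big → 0x31c1cf35
  top 6b → 0xc → sbi [RI]
  rd: (w>>24)&0x3=0x1 → R1
  imm: (w>>0)&0xffffff=0xc1cf35 → #12701493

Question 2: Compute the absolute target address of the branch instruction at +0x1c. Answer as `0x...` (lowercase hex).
0x1d44

+0x1c: ef ff ff fc ⇒ word 0xeffffffc (big)
  top 6b → 0x3b → jsr [J]
  [25:0] imm=67108860 (s26→-4) = #-4
  target = base 0x1d28 + off 0x1c + 4 + imm -4 = 0x1d44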